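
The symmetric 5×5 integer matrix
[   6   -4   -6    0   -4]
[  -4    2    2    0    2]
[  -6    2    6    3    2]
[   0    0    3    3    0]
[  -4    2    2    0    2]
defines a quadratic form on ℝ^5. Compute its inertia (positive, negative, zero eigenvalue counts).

Answer: (3, 1, 1)

Derivation:
step 0: pivot 6 → sign +
step 1: pivot -2/3 → sign −
step 2: pivot 6 → sign +
step 3: pivot 3/2 → sign +
step 4: row/col 4 already zero → sign 0
signature = (3, 1, 1)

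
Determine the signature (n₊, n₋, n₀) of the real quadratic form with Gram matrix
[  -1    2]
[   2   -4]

Answer: (0, 1, 1)

Derivation:
step 0: pivot -1 → sign −
step 1: row/col 1 already zero → sign 0
signature = (0, 1, 1)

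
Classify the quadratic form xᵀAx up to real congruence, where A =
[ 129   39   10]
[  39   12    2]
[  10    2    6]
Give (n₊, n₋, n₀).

step 0: pivot 129 → sign +
step 1: pivot 9/43 → sign +
step 2: pivot 2/9 → sign +
signature = (3, 0, 0)

Answer: (3, 0, 0)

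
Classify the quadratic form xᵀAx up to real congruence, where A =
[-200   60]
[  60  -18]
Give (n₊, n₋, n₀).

step 0: pivot -200 → sign −
step 1: row/col 1 already zero → sign 0
signature = (0, 1, 1)

Answer: (0, 1, 1)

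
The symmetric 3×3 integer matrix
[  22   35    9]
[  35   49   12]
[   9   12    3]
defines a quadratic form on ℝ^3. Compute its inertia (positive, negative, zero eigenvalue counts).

Answer: (2, 1, 0)

Derivation:
step 0: pivot 22 → sign +
step 1: pivot -147/22 → sign −
step 2: pivot 6/49 → sign +
signature = (2, 1, 0)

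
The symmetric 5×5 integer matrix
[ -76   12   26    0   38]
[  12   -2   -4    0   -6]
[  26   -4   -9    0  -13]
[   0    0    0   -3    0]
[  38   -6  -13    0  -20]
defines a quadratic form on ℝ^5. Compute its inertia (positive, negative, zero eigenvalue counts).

Answer: (0, 4, 1)

Derivation:
step 0: pivot -76 → sign −
step 1: pivot -2/19 → sign −
step 2: pivot -3 → sign −
step 3: pivot -1 → sign −
step 4: row/col 4 already zero → sign 0
signature = (0, 4, 1)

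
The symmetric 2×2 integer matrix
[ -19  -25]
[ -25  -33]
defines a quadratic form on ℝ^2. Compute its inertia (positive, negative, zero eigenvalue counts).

step 0: pivot -19 → sign −
step 1: pivot -2/19 → sign −
signature = (0, 2, 0)

Answer: (0, 2, 0)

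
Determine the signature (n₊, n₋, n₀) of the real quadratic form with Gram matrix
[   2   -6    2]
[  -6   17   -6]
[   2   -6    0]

step 0: pivot 2 → sign +
step 1: pivot -1 → sign −
step 2: pivot -2 → sign −
signature = (1, 2, 0)

Answer: (1, 2, 0)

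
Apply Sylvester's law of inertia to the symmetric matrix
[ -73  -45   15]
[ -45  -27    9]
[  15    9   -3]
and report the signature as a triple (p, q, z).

Answer: (1, 1, 1)

Derivation:
step 0: pivot -73 → sign −
step 1: pivot 54/73 → sign +
step 2: row/col 2 already zero → sign 0
signature = (1, 1, 1)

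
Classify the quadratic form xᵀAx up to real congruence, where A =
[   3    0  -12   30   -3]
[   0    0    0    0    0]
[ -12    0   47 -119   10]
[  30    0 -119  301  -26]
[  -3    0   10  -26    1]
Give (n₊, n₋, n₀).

step 0: pivot 3 → sign +
step 1: pivot -1 → sign −
step 2: pivot 2 → sign +
step 3: row/col 3 already zero → sign 0
step 4: row/col 4 already zero → sign 0
signature = (2, 1, 2)

Answer: (2, 1, 2)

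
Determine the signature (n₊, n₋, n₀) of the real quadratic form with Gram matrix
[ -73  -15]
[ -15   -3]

Answer: (1, 1, 0)

Derivation:
step 0: pivot -73 → sign −
step 1: pivot 6/73 → sign +
signature = (1, 1, 0)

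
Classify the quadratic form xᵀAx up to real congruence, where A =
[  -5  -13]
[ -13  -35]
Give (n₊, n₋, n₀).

Answer: (0, 2, 0)

Derivation:
step 0: pivot -5 → sign −
step 1: pivot -6/5 → sign −
signature = (0, 2, 0)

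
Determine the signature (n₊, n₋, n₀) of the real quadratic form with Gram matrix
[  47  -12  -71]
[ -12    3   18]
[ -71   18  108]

step 0: pivot 47 → sign +
step 1: pivot -3/47 → sign −
step 2: pivot 1 → sign +
signature = (2, 1, 0)

Answer: (2, 1, 0)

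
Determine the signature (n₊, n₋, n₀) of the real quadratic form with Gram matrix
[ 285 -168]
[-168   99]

Answer: (1, 1, 0)

Derivation:
step 0: pivot 285 → sign +
step 1: pivot -3/95 → sign −
signature = (1, 1, 0)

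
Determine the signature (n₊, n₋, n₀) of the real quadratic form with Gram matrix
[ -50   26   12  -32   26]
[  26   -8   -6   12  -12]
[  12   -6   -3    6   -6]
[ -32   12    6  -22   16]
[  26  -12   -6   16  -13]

Answer: (3, 2, 0)

Derivation:
step 0: pivot -50 → sign −
step 1: pivot 138/25 → sign +
step 2: pivot -3/23 → sign −
step 3: pivot 34/3 → sign +
step 4: pivot 3/17 → sign +
signature = (3, 2, 0)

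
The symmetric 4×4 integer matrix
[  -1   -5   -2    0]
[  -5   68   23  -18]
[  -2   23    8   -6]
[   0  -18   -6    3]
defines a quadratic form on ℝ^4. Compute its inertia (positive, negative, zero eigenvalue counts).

Answer: (2, 2, 0)

Derivation:
step 0: pivot -1 → sign −
step 1: pivot 93 → sign +
step 2: pivot 9/31 → sign +
step 3: pivot -1 → sign −
signature = (2, 2, 0)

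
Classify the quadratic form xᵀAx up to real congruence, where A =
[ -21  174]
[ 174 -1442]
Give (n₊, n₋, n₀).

Answer: (0, 2, 0)

Derivation:
step 0: pivot -21 → sign −
step 1: pivot -2/7 → sign −
signature = (0, 2, 0)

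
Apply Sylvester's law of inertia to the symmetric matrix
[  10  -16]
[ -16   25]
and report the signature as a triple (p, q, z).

step 0: pivot 10 → sign +
step 1: pivot -3/5 → sign −
signature = (1, 1, 0)

Answer: (1, 1, 0)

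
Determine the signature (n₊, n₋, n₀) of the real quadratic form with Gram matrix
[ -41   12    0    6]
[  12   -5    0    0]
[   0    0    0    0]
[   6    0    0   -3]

step 0: pivot -41 → sign −
step 1: pivot -61/41 → sign −
step 2: pivot -3/61 → sign −
step 3: row/col 3 already zero → sign 0
signature = (0, 3, 1)

Answer: (0, 3, 1)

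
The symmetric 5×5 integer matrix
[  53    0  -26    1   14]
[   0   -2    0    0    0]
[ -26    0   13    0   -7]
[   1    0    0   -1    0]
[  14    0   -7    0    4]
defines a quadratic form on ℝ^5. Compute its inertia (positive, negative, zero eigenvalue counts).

step 0: pivot 53 → sign +
step 1: pivot -2 → sign −
step 2: pivot 13/53 → sign +
step 3: pivot -2 → sign −
step 4: pivot 3/13 → sign +
signature = (3, 2, 0)

Answer: (3, 2, 0)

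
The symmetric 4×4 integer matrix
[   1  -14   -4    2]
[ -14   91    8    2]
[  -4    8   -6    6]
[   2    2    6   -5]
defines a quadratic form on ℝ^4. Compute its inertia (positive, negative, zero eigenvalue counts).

step 0: pivot 1 → sign +
step 1: pivot -105 → sign −
step 2: pivot -2/35 → sign −
step 3: pivot 1 → sign +
signature = (2, 2, 0)

Answer: (2, 2, 0)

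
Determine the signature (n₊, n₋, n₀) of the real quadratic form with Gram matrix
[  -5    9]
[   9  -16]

step 0: pivot -5 → sign −
step 1: pivot 1/5 → sign +
signature = (1, 1, 0)

Answer: (1, 1, 0)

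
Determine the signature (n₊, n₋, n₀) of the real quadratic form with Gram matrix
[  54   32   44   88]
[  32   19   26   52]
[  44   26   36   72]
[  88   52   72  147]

Answer: (3, 0, 1)

Derivation:
step 0: pivot 54 → sign +
step 1: pivot 1/27 → sign +
step 2: pivot 3 → sign +
step 3: row/col 3 already zero → sign 0
signature = (3, 0, 1)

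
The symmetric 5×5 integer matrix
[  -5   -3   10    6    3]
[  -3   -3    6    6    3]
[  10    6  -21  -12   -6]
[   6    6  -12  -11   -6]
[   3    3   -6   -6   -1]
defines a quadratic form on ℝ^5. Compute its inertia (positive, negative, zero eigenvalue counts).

step 0: pivot -5 → sign −
step 1: pivot -6/5 → sign −
step 2: pivot -1 → sign −
step 3: pivot 1 → sign +
step 4: pivot 2 → sign +
signature = (2, 3, 0)

Answer: (2, 3, 0)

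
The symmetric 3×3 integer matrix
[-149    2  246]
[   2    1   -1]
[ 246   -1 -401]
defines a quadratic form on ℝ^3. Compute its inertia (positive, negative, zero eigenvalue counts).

Answer: (1, 2, 0)

Derivation:
step 0: pivot -149 → sign −
step 1: pivot 153/149 → sign +
step 2: pivot -2/153 → sign −
signature = (1, 2, 0)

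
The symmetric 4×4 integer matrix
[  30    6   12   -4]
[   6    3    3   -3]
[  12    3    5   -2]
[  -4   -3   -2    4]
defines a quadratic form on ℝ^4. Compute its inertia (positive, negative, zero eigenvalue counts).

step 0: pivot 30 → sign +
step 1: pivot 9/5 → sign +
step 2: pivot 7/9 → sign +
step 3: pivot -1/7 → sign −
signature = (3, 1, 0)

Answer: (3, 1, 0)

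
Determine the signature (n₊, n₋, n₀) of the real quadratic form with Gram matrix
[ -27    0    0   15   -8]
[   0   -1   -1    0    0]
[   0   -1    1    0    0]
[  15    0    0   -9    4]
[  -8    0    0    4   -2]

Answer: (2, 3, 0)

Derivation:
step 0: pivot -27 → sign −
step 1: pivot -1 → sign −
step 2: pivot 2 → sign +
step 3: pivot -2/3 → sign −
step 4: pivot 2/3 → sign +
signature = (2, 3, 0)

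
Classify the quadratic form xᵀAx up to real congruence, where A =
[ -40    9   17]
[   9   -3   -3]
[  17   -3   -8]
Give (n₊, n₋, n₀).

Answer: (0, 3, 0)

Derivation:
step 0: pivot -40 → sign −
step 1: pivot -39/40 → sign −
step 2: pivot -1/13 → sign −
signature = (0, 3, 0)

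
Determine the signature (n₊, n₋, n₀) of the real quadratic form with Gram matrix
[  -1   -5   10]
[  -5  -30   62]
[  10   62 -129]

step 0: pivot -1 → sign −
step 1: pivot -5 → sign −
step 2: pivot -1/5 → sign −
signature = (0, 3, 0)

Answer: (0, 3, 0)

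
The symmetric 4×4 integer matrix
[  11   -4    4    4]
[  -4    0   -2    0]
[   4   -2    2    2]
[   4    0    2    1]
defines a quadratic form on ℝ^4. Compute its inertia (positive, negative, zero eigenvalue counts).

step 0: pivot 11 → sign +
step 1: pivot -16/11 → sign −
step 2: pivot 3/4 → sign +
step 3: pivot 1 → sign +
signature = (3, 1, 0)

Answer: (3, 1, 0)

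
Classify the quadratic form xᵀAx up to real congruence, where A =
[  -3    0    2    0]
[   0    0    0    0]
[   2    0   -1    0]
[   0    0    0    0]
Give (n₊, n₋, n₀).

step 0: pivot -3 → sign −
step 1: pivot 1/3 → sign +
step 2: row/col 2 already zero → sign 0
step 3: row/col 3 already zero → sign 0
signature = (1, 1, 2)

Answer: (1, 1, 2)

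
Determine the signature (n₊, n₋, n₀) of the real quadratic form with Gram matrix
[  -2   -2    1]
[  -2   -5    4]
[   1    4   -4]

step 0: pivot -2 → sign −
step 1: pivot -3 → sign −
step 2: pivot -1/2 → sign −
signature = (0, 3, 0)

Answer: (0, 3, 0)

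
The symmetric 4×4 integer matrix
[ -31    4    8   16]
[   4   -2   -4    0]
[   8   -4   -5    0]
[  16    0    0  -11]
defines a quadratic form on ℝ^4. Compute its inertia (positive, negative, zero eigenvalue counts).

step 0: pivot -31 → sign −
step 1: pivot -46/31 → sign −
step 2: pivot 3 → sign +
step 3: pivot 3/23 → sign +
signature = (2, 2, 0)

Answer: (2, 2, 0)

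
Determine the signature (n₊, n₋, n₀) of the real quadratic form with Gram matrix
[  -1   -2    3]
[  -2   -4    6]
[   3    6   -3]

Answer: (1, 1, 1)

Derivation:
step 0: pivot -1 → sign −
step 1: pivot 6 → sign +
step 2: row/col 2 already zero → sign 0
signature = (1, 1, 1)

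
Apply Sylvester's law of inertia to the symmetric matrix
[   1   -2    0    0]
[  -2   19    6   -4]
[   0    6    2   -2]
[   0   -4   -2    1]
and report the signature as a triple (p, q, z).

step 0: pivot 1 → sign +
step 1: pivot 15 → sign +
step 2: pivot -2/5 → sign −
step 3: pivot 1/3 → sign +
signature = (3, 1, 0)

Answer: (3, 1, 0)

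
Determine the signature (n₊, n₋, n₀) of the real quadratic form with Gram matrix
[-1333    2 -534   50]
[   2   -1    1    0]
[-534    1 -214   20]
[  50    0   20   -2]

Answer: (0, 4, 0)

Derivation:
step 0: pivot -1333 → sign −
step 1: pivot -1329/1333 → sign −
step 2: pivot -53/1329 → sign −
step 3: pivot -6/53 → sign −
signature = (0, 4, 0)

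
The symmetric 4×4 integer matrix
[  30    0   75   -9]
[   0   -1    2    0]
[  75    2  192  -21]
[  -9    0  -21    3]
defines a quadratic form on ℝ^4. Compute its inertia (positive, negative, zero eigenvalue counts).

step 0: pivot 30 → sign +
step 1: pivot -1 → sign −
step 2: pivot 17/2 → sign +
step 3: pivot 3/85 → sign +
signature = (3, 1, 0)

Answer: (3, 1, 0)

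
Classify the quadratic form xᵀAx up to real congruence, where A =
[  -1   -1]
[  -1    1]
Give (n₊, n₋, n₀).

step 0: pivot -1 → sign −
step 1: pivot 2 → sign +
signature = (1, 1, 0)

Answer: (1, 1, 0)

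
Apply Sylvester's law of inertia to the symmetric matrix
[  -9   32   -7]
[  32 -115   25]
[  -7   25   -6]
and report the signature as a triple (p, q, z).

Answer: (0, 3, 0)

Derivation:
step 0: pivot -9 → sign −
step 1: pivot -11/9 → sign −
step 2: pivot -6/11 → sign −
signature = (0, 3, 0)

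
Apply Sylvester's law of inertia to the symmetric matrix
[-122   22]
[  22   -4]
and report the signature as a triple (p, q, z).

step 0: pivot -122 → sign −
step 1: pivot -2/61 → sign −
signature = (0, 2, 0)

Answer: (0, 2, 0)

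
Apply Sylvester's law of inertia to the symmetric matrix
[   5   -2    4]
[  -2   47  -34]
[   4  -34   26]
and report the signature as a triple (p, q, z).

step 0: pivot 5 → sign +
step 1: pivot 231/5 → sign +
step 2: pivot 6/77 → sign +
signature = (3, 0, 0)

Answer: (3, 0, 0)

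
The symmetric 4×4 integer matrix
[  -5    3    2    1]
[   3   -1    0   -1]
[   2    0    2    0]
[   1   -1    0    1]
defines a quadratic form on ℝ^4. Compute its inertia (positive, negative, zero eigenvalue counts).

step 0: pivot -5 → sign −
step 1: pivot 4/5 → sign +
step 2: pivot 1 → sign +
step 3: row/col 3 already zero → sign 0
signature = (2, 1, 1)

Answer: (2, 1, 1)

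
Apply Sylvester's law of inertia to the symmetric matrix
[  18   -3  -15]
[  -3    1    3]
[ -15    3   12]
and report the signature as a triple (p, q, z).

Answer: (2, 1, 0)

Derivation:
step 0: pivot 18 → sign +
step 1: pivot 1/2 → sign +
step 2: pivot -1 → sign −
signature = (2, 1, 0)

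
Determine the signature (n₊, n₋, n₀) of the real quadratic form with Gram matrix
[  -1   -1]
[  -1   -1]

step 0: pivot -1 → sign −
step 1: row/col 1 already zero → sign 0
signature = (0, 1, 1)

Answer: (0, 1, 1)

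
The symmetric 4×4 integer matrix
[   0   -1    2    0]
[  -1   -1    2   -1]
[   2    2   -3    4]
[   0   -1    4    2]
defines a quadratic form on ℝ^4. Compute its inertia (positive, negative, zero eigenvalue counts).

step 0: pivot -1 → sign −
step 1: pivot 1 → sign +
step 2: pivot 1 → sign +
step 3: pivot -2 → sign −
signature = (2, 2, 0)

Answer: (2, 2, 0)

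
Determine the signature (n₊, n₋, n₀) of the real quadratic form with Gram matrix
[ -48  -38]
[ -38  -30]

Answer: (1, 1, 0)

Derivation:
step 0: pivot -48 → sign −
step 1: pivot 1/12 → sign +
signature = (1, 1, 0)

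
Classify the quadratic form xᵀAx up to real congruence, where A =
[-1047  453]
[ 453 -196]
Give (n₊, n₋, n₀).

step 0: pivot -1047 → sign −
step 1: pivot -1/349 → sign −
signature = (0, 2, 0)

Answer: (0, 2, 0)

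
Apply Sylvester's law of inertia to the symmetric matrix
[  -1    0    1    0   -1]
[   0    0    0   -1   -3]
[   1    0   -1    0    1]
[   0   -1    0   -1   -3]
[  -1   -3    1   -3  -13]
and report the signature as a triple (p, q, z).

step 0: pivot -1 → sign −
step 1: pivot -1 → sign −
step 2: pivot 1 → sign +
step 3: pivot -3 → sign −
step 4: row/col 4 already zero → sign 0
signature = (1, 3, 1)

Answer: (1, 3, 1)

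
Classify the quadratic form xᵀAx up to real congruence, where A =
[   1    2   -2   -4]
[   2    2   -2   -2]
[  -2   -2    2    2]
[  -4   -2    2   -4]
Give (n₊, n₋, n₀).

Answer: (1, 2, 1)

Derivation:
step 0: pivot 1 → sign +
step 1: pivot -2 → sign −
step 2: pivot -2 → sign −
step 3: row/col 3 already zero → sign 0
signature = (1, 2, 1)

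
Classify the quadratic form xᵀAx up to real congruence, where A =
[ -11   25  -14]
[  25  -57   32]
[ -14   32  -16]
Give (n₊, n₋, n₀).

Answer: (1, 2, 0)

Derivation:
step 0: pivot -11 → sign −
step 1: pivot -2/11 → sign −
step 2: pivot 2 → sign +
signature = (1, 2, 0)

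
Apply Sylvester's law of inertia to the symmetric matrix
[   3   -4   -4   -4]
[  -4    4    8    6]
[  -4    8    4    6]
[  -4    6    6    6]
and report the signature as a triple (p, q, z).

Answer: (2, 1, 1)

Derivation:
step 0: pivot 3 → sign +
step 1: pivot -4/3 → sign −
step 2: pivot 4 → sign +
step 3: row/col 3 already zero → sign 0
signature = (2, 1, 1)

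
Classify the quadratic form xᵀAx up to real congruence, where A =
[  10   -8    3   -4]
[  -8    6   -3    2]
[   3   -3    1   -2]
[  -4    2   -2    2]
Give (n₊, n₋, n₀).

step 0: pivot 10 → sign +
step 1: pivot -2/5 → sign −
step 2: pivot 1 → sign +
step 3: pivot 3 → sign +
signature = (3, 1, 0)

Answer: (3, 1, 0)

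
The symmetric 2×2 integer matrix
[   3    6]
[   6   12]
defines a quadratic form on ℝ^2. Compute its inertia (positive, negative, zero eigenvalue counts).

step 0: pivot 3 → sign +
step 1: row/col 1 already zero → sign 0
signature = (1, 0, 1)

Answer: (1, 0, 1)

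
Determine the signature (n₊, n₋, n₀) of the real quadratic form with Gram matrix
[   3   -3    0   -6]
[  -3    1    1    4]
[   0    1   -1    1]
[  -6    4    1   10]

Answer: (1, 2, 1)

Derivation:
step 0: pivot 3 → sign +
step 1: pivot -2 → sign −
step 2: pivot -1/2 → sign −
step 3: row/col 3 already zero → sign 0
signature = (1, 2, 1)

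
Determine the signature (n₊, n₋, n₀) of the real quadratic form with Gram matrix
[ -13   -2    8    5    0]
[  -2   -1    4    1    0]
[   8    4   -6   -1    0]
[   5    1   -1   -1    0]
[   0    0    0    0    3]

step 0: pivot -13 → sign −
step 1: pivot -9/13 → sign −
step 2: pivot 10 → sign +
step 3: pivot 1/10 → sign +
step 4: pivot 3 → sign +
signature = (3, 2, 0)

Answer: (3, 2, 0)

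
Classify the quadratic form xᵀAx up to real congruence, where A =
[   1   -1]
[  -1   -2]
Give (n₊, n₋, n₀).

Answer: (1, 1, 0)

Derivation:
step 0: pivot 1 → sign +
step 1: pivot -3 → sign −
signature = (1, 1, 0)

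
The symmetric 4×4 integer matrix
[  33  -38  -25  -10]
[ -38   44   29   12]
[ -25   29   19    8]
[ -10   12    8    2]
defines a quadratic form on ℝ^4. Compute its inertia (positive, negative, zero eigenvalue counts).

step 0: pivot 33 → sign +
step 1: pivot 8/33 → sign +
step 2: pivot -1/8 → sign −
step 3: pivot -2 → sign −
signature = (2, 2, 0)

Answer: (2, 2, 0)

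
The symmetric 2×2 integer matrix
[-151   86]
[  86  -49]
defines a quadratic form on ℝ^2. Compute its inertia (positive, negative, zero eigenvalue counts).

step 0: pivot -151 → sign −
step 1: pivot -3/151 → sign −
signature = (0, 2, 0)

Answer: (0, 2, 0)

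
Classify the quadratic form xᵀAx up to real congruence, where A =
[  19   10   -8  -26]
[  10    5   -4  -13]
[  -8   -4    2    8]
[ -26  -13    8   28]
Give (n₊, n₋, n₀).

step 0: pivot 19 → sign +
step 1: pivot -5/19 → sign −
step 2: pivot -6/5 → sign −
step 3: pivot -1 → sign −
signature = (1, 3, 0)

Answer: (1, 3, 0)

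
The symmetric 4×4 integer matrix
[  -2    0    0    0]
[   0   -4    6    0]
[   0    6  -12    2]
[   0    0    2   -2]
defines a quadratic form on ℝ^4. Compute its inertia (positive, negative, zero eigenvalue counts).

Answer: (0, 4, 0)

Derivation:
step 0: pivot -2 → sign −
step 1: pivot -4 → sign −
step 2: pivot -3 → sign −
step 3: pivot -2/3 → sign −
signature = (0, 4, 0)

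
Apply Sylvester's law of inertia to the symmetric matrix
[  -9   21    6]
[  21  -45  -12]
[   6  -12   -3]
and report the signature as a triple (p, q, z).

Answer: (1, 1, 1)

Derivation:
step 0: pivot -9 → sign −
step 1: pivot 4 → sign +
step 2: row/col 2 already zero → sign 0
signature = (1, 1, 1)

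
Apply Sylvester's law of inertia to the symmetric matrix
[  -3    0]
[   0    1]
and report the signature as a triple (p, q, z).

Answer: (1, 1, 0)

Derivation:
step 0: pivot -3 → sign −
step 1: pivot 1 → sign +
signature = (1, 1, 0)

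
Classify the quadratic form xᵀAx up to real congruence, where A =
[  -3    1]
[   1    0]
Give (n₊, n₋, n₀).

step 0: pivot -3 → sign −
step 1: pivot 1/3 → sign +
signature = (1, 1, 0)

Answer: (1, 1, 0)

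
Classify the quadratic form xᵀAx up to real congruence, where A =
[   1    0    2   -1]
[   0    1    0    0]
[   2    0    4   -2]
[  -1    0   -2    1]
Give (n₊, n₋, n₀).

step 0: pivot 1 → sign +
step 1: pivot 1 → sign +
step 2: row/col 2 already zero → sign 0
step 3: row/col 3 already zero → sign 0
signature = (2, 0, 2)

Answer: (2, 0, 2)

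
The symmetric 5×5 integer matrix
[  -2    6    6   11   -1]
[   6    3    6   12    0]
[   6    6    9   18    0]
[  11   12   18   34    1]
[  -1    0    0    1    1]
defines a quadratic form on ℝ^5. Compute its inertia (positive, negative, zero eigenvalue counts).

Answer: (2, 3, 0)

Derivation:
step 0: pivot -2 → sign −
step 1: pivot 21 → sign +
step 2: pivot -3/7 → sign −
step 3: pivot -3/2 → sign −
step 4: pivot 3 → sign +
signature = (2, 3, 0)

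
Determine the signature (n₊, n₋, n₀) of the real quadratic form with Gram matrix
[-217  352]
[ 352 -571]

Answer: (0, 2, 0)

Derivation:
step 0: pivot -217 → sign −
step 1: pivot -3/217 → sign −
signature = (0, 2, 0)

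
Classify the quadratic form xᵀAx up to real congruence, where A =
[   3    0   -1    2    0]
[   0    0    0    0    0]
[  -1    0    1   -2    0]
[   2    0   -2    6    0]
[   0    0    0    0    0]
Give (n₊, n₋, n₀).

Answer: (3, 0, 2)

Derivation:
step 0: pivot 3 → sign +
step 1: pivot 2/3 → sign +
step 2: pivot 2 → sign +
step 3: row/col 3 already zero → sign 0
step 4: row/col 4 already zero → sign 0
signature = (3, 0, 2)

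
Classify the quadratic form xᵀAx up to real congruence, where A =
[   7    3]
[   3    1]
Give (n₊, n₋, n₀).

Answer: (1, 1, 0)

Derivation:
step 0: pivot 7 → sign +
step 1: pivot -2/7 → sign −
signature = (1, 1, 0)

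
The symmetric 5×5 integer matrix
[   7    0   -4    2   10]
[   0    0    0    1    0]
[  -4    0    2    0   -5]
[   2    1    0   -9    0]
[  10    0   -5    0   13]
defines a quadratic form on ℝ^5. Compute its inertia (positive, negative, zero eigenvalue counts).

step 0: pivot 7 → sign +
step 1: pivot -2/7 → sign −
step 2: pivot -5 → sign −
step 3: pivot 1/5 → sign +
step 4: pivot 1/2 → sign +
signature = (3, 2, 0)

Answer: (3, 2, 0)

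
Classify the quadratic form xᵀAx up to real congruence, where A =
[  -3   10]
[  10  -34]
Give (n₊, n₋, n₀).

Answer: (0, 2, 0)

Derivation:
step 0: pivot -3 → sign −
step 1: pivot -2/3 → sign −
signature = (0, 2, 0)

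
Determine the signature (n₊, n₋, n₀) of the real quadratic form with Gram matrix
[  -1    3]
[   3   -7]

Answer: (1, 1, 0)

Derivation:
step 0: pivot -1 → sign −
step 1: pivot 2 → sign +
signature = (1, 1, 0)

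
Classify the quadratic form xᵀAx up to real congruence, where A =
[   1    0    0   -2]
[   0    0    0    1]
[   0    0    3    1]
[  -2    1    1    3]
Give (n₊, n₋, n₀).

step 0: pivot 1 → sign +
step 1: pivot 3 → sign +
step 2: pivot -4/3 → sign −
step 3: pivot 3/4 → sign +
signature = (3, 1, 0)

Answer: (3, 1, 0)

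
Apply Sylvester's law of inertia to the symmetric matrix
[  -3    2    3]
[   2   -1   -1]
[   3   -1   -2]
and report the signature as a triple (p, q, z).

step 0: pivot -3 → sign −
step 1: pivot 1/3 → sign +
step 2: pivot -2 → sign −
signature = (1, 2, 0)

Answer: (1, 2, 0)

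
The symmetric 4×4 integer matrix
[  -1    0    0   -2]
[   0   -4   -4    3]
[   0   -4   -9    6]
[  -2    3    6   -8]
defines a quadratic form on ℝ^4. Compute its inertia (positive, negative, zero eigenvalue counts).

step 0: pivot -1 → sign −
step 1: pivot -4 → sign −
step 2: pivot -5 → sign −
step 3: pivot 1/20 → sign +
signature = (1, 3, 0)

Answer: (1, 3, 0)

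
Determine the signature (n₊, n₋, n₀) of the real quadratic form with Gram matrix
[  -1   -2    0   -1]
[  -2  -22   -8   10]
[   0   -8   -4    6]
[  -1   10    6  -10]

step 0: pivot -1 → sign −
step 1: pivot -18 → sign −
step 2: pivot -4/9 → sign −
step 3: row/col 3 already zero → sign 0
signature = (0, 3, 1)

Answer: (0, 3, 1)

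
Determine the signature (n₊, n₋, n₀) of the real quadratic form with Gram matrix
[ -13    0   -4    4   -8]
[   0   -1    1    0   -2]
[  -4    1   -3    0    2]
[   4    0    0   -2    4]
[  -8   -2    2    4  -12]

Answer: (1, 3, 1)

Derivation:
step 0: pivot -13 → sign −
step 1: pivot -1 → sign −
step 2: pivot -10/13 → sign −
step 3: pivot 6/5 → sign +
step 4: row/col 4 already zero → sign 0
signature = (1, 3, 1)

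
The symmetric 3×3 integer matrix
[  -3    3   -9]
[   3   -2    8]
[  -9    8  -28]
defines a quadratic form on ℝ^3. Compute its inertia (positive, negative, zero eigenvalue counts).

Answer: (1, 2, 0)

Derivation:
step 0: pivot -3 → sign −
step 1: pivot 1 → sign +
step 2: pivot -2 → sign −
signature = (1, 2, 0)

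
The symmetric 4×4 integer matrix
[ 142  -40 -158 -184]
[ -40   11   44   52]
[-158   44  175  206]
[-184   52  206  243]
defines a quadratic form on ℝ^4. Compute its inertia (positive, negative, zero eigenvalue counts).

step 0: pivot 142 → sign +
step 1: pivot -19/71 → sign −
step 2: pivot 3/19 → sign +
step 3: pivot -1 → sign −
signature = (2, 2, 0)

Answer: (2, 2, 0)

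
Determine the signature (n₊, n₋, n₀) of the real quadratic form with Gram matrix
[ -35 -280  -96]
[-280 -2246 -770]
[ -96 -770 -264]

step 0: pivot -35 → sign −
step 1: pivot -6 → sign −
step 2: pivot -2/105 → sign −
signature = (0, 3, 0)

Answer: (0, 3, 0)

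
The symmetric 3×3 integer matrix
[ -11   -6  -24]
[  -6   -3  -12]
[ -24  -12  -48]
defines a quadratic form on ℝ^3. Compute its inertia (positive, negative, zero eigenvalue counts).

Answer: (1, 1, 1)

Derivation:
step 0: pivot -11 → sign −
step 1: pivot 3/11 → sign +
step 2: row/col 2 already zero → sign 0
signature = (1, 1, 1)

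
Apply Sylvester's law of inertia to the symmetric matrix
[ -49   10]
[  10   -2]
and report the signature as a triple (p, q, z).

step 0: pivot -49 → sign −
step 1: pivot 2/49 → sign +
signature = (1, 1, 0)

Answer: (1, 1, 0)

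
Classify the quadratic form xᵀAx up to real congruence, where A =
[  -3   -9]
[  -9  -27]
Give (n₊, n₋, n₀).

step 0: pivot -3 → sign −
step 1: row/col 1 already zero → sign 0
signature = (0, 1, 1)

Answer: (0, 1, 1)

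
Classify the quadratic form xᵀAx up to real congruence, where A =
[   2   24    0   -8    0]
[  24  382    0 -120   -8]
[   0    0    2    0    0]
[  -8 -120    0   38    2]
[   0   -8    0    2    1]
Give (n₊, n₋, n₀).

Answer: (4, 1, 0)

Derivation:
step 0: pivot 2 → sign +
step 1: pivot 94 → sign +
step 2: pivot 2 → sign +
step 3: pivot -6/47 → sign −
step 4: pivot 1/3 → sign +
signature = (4, 1, 0)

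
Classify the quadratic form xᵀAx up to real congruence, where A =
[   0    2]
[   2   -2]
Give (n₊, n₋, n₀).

step 0: pivot -2 → sign −
step 1: pivot 2 → sign +
signature = (1, 1, 0)

Answer: (1, 1, 0)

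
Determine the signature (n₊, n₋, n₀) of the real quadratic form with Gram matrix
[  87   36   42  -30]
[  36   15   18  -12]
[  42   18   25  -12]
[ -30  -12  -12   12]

step 0: pivot 87 → sign +
step 1: pivot 3/29 → sign +
step 2: pivot 1 → sign +
step 3: row/col 3 already zero → sign 0
signature = (3, 0, 1)

Answer: (3, 0, 1)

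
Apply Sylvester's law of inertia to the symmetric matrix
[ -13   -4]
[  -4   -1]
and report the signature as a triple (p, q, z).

Answer: (1, 1, 0)

Derivation:
step 0: pivot -13 → sign −
step 1: pivot 3/13 → sign +
signature = (1, 1, 0)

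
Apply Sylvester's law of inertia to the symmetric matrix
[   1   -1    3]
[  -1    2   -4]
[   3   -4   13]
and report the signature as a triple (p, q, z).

step 0: pivot 1 → sign +
step 1: pivot 1 → sign +
step 2: pivot 3 → sign +
signature = (3, 0, 0)

Answer: (3, 0, 0)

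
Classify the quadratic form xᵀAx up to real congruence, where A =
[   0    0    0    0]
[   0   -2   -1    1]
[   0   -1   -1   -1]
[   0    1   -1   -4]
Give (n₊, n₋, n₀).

Answer: (1, 2, 1)

Derivation:
step 0: pivot -2 → sign −
step 1: pivot -1/2 → sign −
step 2: pivot 1 → sign +
step 3: row/col 3 already zero → sign 0
signature = (1, 2, 1)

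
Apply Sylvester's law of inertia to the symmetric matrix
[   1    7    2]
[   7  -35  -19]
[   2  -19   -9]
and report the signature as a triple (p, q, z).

step 0: pivot 1 → sign +
step 1: pivot -84 → sign −
step 2: pivot -1/28 → sign −
signature = (1, 2, 0)

Answer: (1, 2, 0)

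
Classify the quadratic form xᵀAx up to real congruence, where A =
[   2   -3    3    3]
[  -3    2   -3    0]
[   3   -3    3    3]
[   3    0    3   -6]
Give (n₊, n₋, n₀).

step 0: pivot 2 → sign +
step 1: pivot -5/2 → sign −
step 2: pivot -3/5 → sign −
step 3: row/col 3 already zero → sign 0
signature = (1, 2, 1)

Answer: (1, 2, 1)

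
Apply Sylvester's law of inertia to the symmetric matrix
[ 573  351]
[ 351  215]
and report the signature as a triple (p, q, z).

step 0: pivot 573 → sign +
step 1: pivot -2/191 → sign −
signature = (1, 1, 0)

Answer: (1, 1, 0)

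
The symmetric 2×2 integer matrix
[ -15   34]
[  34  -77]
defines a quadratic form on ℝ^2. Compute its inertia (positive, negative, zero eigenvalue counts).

step 0: pivot -15 → sign −
step 1: pivot 1/15 → sign +
signature = (1, 1, 0)

Answer: (1, 1, 0)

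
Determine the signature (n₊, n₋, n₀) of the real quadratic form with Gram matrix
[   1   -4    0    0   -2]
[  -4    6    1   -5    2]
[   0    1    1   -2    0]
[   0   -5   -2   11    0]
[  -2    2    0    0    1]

Answer: (3, 2, 0)

Derivation:
step 0: pivot 1 → sign +
step 1: pivot -10 → sign −
step 2: pivot 11/10 → sign +
step 3: pivot 86/11 → sign +
step 4: pivot -3/43 → sign −
signature = (3, 2, 0)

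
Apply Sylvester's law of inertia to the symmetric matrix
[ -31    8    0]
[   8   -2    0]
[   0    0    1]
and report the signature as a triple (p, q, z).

step 0: pivot -31 → sign −
step 1: pivot 2/31 → sign +
step 2: pivot 1 → sign +
signature = (2, 1, 0)

Answer: (2, 1, 0)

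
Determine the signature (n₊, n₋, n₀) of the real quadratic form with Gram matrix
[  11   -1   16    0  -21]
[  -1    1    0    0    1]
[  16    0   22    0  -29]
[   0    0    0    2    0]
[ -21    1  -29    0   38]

step 0: pivot 11 → sign +
step 1: pivot 10/11 → sign +
step 2: pivot -18/5 → sign −
step 3: pivot 2 → sign +
step 4: pivot -1/2 → sign −
signature = (3, 2, 0)

Answer: (3, 2, 0)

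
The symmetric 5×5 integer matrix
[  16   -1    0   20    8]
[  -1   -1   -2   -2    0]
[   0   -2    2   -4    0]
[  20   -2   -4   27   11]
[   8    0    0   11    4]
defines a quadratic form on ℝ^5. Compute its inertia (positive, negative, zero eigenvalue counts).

Answer: (4, 1, 0)

Derivation:
step 0: pivot 16 → sign +
step 1: pivot -17/16 → sign −
step 2: pivot 98/17 → sign +
step 3: pivot 67/49 → sign +
step 4: pivot 3/67 → sign +
signature = (4, 1, 0)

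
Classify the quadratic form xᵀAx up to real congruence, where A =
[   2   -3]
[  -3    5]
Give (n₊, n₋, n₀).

Answer: (2, 0, 0)

Derivation:
step 0: pivot 2 → sign +
step 1: pivot 1/2 → sign +
signature = (2, 0, 0)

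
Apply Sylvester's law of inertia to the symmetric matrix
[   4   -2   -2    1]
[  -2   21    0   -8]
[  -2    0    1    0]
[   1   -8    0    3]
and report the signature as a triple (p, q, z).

step 0: pivot 4 → sign +
step 1: pivot 20 → sign +
step 2: pivot -1/20 → sign −
step 3: pivot 1/4 → sign +
signature = (3, 1, 0)

Answer: (3, 1, 0)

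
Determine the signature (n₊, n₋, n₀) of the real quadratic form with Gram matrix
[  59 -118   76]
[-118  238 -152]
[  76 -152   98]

Answer: (3, 0, 0)

Derivation:
step 0: pivot 59 → sign +
step 1: pivot 2 → sign +
step 2: pivot 6/59 → sign +
signature = (3, 0, 0)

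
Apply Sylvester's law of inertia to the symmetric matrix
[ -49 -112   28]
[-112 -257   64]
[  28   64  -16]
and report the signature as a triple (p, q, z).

step 0: pivot -49 → sign −
step 1: pivot -1 → sign −
step 2: row/col 2 already zero → sign 0
signature = (0, 2, 1)

Answer: (0, 2, 1)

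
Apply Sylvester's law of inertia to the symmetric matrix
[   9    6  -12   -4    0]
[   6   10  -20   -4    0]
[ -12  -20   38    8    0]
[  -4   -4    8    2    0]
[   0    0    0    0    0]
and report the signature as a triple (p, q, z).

Answer: (2, 2, 1)

Derivation:
step 0: pivot 9 → sign +
step 1: pivot 6 → sign +
step 2: pivot -2 → sign −
step 3: pivot -2/27 → sign −
step 4: row/col 4 already zero → sign 0
signature = (2, 2, 1)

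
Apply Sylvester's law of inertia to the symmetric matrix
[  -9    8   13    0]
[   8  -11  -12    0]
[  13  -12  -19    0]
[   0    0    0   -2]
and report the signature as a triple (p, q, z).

Answer: (0, 4, 0)

Derivation:
step 0: pivot -9 → sign −
step 1: pivot -35/9 → sign −
step 2: pivot -6/35 → sign −
step 3: pivot -2 → sign −
signature = (0, 4, 0)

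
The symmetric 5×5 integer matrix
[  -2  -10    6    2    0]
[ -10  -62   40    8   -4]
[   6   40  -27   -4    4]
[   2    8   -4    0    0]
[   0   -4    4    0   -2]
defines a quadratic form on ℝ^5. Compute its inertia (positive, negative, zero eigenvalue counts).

step 0: pivot -2 → sign −
step 1: pivot -12 → sign −
step 2: pivot -2/3 → sign −
step 3: pivot 5/2 → sign +
step 4: pivot -2/5 → sign −
signature = (1, 4, 0)

Answer: (1, 4, 0)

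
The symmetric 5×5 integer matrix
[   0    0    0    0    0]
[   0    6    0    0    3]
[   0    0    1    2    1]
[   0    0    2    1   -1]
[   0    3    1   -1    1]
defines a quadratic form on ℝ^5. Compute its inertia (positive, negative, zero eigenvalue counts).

Answer: (3, 1, 1)

Derivation:
step 0: pivot 6 → sign +
step 1: pivot 1 → sign +
step 2: pivot -3 → sign −
step 3: pivot 3/2 → sign +
step 4: row/col 4 already zero → sign 0
signature = (3, 1, 1)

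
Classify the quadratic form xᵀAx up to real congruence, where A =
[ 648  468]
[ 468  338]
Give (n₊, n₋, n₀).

step 0: pivot 648 → sign +
step 1: row/col 1 already zero → sign 0
signature = (1, 0, 1)

Answer: (1, 0, 1)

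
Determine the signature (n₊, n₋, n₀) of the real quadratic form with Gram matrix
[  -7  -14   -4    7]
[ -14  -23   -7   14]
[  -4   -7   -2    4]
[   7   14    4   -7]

Answer: (2, 1, 1)

Derivation:
step 0: pivot -7 → sign −
step 1: pivot 5 → sign +
step 2: pivot 3/35 → sign +
step 3: row/col 3 already zero → sign 0
signature = (2, 1, 1)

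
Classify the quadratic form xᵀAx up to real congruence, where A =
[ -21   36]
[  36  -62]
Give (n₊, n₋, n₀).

Answer: (0, 2, 0)

Derivation:
step 0: pivot -21 → sign −
step 1: pivot -2/7 → sign −
signature = (0, 2, 0)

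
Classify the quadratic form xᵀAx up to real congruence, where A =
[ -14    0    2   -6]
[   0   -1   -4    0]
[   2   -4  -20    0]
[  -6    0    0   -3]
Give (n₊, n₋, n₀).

step 0: pivot -14 → sign −
step 1: pivot -1 → sign −
step 2: pivot -26/7 → sign −
step 3: pivot -3/13 → sign −
signature = (0, 4, 0)

Answer: (0, 4, 0)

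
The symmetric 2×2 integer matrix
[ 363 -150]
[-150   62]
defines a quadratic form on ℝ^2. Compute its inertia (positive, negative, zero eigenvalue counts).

Answer: (2, 0, 0)

Derivation:
step 0: pivot 363 → sign +
step 1: pivot 2/121 → sign +
signature = (2, 0, 0)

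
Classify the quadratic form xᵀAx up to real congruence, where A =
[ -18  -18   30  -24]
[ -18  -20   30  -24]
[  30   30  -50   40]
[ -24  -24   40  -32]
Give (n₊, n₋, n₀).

Answer: (0, 2, 2)

Derivation:
step 0: pivot -18 → sign −
step 1: pivot -2 → sign −
step 2: row/col 2 already zero → sign 0
step 3: row/col 3 already zero → sign 0
signature = (0, 2, 2)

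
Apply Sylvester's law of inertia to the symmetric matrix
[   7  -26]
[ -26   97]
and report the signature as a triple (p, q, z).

Answer: (2, 0, 0)

Derivation:
step 0: pivot 7 → sign +
step 1: pivot 3/7 → sign +
signature = (2, 0, 0)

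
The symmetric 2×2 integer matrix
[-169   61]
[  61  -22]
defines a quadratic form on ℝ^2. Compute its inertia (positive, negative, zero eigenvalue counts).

step 0: pivot -169 → sign −
step 1: pivot 3/169 → sign +
signature = (1, 1, 0)

Answer: (1, 1, 0)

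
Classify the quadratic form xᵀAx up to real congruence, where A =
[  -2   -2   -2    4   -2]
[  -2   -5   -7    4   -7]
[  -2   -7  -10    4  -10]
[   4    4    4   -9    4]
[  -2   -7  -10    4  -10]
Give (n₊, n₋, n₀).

Answer: (1, 3, 1)

Derivation:
step 0: pivot -2 → sign −
step 1: pivot -3 → sign −
step 2: pivot 1/3 → sign +
step 3: pivot -1 → sign −
step 4: row/col 4 already zero → sign 0
signature = (1, 3, 1)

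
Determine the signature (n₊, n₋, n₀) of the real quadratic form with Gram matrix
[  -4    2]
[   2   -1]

step 0: pivot -4 → sign −
step 1: row/col 1 already zero → sign 0
signature = (0, 1, 1)

Answer: (0, 1, 1)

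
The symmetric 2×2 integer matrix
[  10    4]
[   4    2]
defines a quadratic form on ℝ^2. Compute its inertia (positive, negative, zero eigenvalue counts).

step 0: pivot 10 → sign +
step 1: pivot 2/5 → sign +
signature = (2, 0, 0)

Answer: (2, 0, 0)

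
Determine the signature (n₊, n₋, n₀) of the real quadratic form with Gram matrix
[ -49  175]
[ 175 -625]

step 0: pivot -49 → sign −
step 1: row/col 1 already zero → sign 0
signature = (0, 1, 1)

Answer: (0, 1, 1)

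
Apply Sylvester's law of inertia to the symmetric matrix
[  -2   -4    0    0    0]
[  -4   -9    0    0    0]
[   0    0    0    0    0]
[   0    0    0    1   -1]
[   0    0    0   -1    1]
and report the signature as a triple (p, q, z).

Answer: (1, 2, 2)

Derivation:
step 0: pivot -2 → sign −
step 1: pivot -1 → sign −
step 2: pivot 1 → sign +
step 3: row/col 3 already zero → sign 0
step 4: row/col 4 already zero → sign 0
signature = (1, 2, 2)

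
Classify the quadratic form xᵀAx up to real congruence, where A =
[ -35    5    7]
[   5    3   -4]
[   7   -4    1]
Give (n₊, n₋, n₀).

step 0: pivot -35 → sign −
step 1: pivot 26/7 → sign +
step 2: pivot -3/130 → sign −
signature = (1, 2, 0)

Answer: (1, 2, 0)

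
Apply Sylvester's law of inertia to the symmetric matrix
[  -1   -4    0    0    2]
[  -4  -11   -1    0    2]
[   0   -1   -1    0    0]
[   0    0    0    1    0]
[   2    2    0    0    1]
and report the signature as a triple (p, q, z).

step 0: pivot -1 → sign −
step 1: pivot 5 → sign +
step 2: pivot -6/5 → sign −
step 3: pivot 1 → sign +
step 4: pivot -1 → sign −
signature = (2, 3, 0)

Answer: (2, 3, 0)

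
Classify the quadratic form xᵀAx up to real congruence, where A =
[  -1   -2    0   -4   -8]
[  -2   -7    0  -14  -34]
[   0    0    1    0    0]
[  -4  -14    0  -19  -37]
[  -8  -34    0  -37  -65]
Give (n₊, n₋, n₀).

step 0: pivot -1 → sign −
step 1: pivot -3 → sign −
step 2: pivot 1 → sign +
step 3: pivot 9 → sign +
step 4: pivot 2/9 → sign +
signature = (3, 2, 0)

Answer: (3, 2, 0)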